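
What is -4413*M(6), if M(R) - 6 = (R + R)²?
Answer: -661950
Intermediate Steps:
M(R) = 6 + 4*R² (M(R) = 6 + (R + R)² = 6 + (2*R)² = 6 + 4*R²)
-4413*M(6) = -4413*(6 + 4*6²) = -4413*(6 + 4*36) = -4413*(6 + 144) = -4413*150 = -661950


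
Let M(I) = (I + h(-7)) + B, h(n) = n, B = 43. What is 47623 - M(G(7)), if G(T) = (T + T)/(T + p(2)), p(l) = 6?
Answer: 618617/13 ≈ 47586.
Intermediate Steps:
G(T) = 2*T/(6 + T) (G(T) = (T + T)/(T + 6) = (2*T)/(6 + T) = 2*T/(6 + T))
M(I) = 36 + I (M(I) = (I - 7) + 43 = (-7 + I) + 43 = 36 + I)
47623 - M(G(7)) = 47623 - (36 + 2*7/(6 + 7)) = 47623 - (36 + 2*7/13) = 47623 - (36 + 2*7*(1/13)) = 47623 - (36 + 14/13) = 47623 - 1*482/13 = 47623 - 482/13 = 618617/13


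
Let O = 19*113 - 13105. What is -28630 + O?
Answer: -39588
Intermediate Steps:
O = -10958 (O = 2147 - 13105 = -10958)
-28630 + O = -28630 - 10958 = -39588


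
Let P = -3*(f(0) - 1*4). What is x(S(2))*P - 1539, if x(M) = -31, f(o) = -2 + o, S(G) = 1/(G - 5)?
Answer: -2097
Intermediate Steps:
S(G) = 1/(-5 + G)
P = 18 (P = -3*((-2 + 0) - 1*4) = -3*(-2 - 4) = -3*(-6) = 18)
x(S(2))*P - 1539 = -31*18 - 1539 = -558 - 1539 = -2097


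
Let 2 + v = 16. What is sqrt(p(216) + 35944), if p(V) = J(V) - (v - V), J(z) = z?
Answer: sqrt(36362) ≈ 190.69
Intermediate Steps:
v = 14 (v = -2 + 16 = 14)
p(V) = -14 + 2*V (p(V) = V - (14 - V) = V + (-14 + V) = -14 + 2*V)
sqrt(p(216) + 35944) = sqrt((-14 + 2*216) + 35944) = sqrt((-14 + 432) + 35944) = sqrt(418 + 35944) = sqrt(36362)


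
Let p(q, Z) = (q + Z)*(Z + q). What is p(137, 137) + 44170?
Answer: 119246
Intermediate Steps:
p(q, Z) = (Z + q)**2 (p(q, Z) = (Z + q)*(Z + q) = (Z + q)**2)
p(137, 137) + 44170 = (137 + 137)**2 + 44170 = 274**2 + 44170 = 75076 + 44170 = 119246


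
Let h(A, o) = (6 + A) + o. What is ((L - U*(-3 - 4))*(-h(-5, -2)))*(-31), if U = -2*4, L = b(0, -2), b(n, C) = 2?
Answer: 1674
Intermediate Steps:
h(A, o) = 6 + A + o
L = 2
U = -8
((L - U*(-3 - 4))*(-h(-5, -2)))*(-31) = ((2 - (-8)*(-3 - 4))*(-(6 - 5 - 2)))*(-31) = ((2 - (-8)*(-7))*(-1*(-1)))*(-31) = ((2 - 1*56)*1)*(-31) = ((2 - 56)*1)*(-31) = -54*1*(-31) = -54*(-31) = 1674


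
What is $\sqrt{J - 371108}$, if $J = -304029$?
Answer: $i \sqrt{675137} \approx 821.67 i$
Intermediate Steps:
$\sqrt{J - 371108} = \sqrt{-304029 - 371108} = \sqrt{-675137} = i \sqrt{675137}$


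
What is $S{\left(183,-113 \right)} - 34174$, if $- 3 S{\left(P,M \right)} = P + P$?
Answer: $-34296$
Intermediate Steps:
$S{\left(P,M \right)} = - \frac{2 P}{3}$ ($S{\left(P,M \right)} = - \frac{P + P}{3} = - \frac{2 P}{3}$)
$S{\left(183,-113 \right)} - 34174 = \left(- \frac{2}{3}\right) 183 - 34174 = -122 - 34174 = -34296$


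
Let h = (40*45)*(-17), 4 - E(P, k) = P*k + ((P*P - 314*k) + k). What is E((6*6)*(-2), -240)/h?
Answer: 287/90 ≈ 3.1889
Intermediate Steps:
E(P, k) = 4 - P**2 + 313*k - P*k (E(P, k) = 4 - (P*k + ((P*P - 314*k) + k)) = 4 - (P*k + ((P**2 - 314*k) + k)) = 4 - (P*k + (P**2 - 313*k)) = 4 - (P**2 - 313*k + P*k) = 4 + (-P**2 + 313*k - P*k) = 4 - P**2 + 313*k - P*k)
h = -30600 (h = 1800*(-17) = -30600)
E((6*6)*(-2), -240)/h = (4 - ((6*6)*(-2))**2 + 313*(-240) - 1*(6*6)*(-2)*(-240))/(-30600) = (4 - (36*(-2))**2 - 75120 - 1*36*(-2)*(-240))*(-1/30600) = (4 - 1*(-72)**2 - 75120 - 1*(-72)*(-240))*(-1/30600) = (4 - 1*5184 - 75120 - 17280)*(-1/30600) = (4 - 5184 - 75120 - 17280)*(-1/30600) = -97580*(-1/30600) = 287/90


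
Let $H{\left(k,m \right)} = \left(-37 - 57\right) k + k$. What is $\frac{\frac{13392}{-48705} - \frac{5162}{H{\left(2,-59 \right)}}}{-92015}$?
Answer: $- \frac{5926769}{19847043975} \approx -0.00029862$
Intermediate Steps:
$H{\left(k,m \right)} = - 93 k$ ($H{\left(k,m \right)} = - 94 k + k = - 93 k$)
$\frac{\frac{13392}{-48705} - \frac{5162}{H{\left(2,-59 \right)}}}{-92015} = \frac{\frac{13392}{-48705} - \frac{5162}{\left(-93\right) 2}}{-92015} = \left(13392 \left(- \frac{1}{48705}\right) - \frac{5162}{-186}\right) \left(- \frac{1}{92015}\right) = \left(- \frac{4464}{16235} - - \frac{2581}{93}\right) \left(- \frac{1}{92015}\right) = \left(- \frac{4464}{16235} + \frac{2581}{93}\right) \left(- \frac{1}{92015}\right) = \frac{41487383}{1509855} \left(- \frac{1}{92015}\right) = - \frac{5926769}{19847043975}$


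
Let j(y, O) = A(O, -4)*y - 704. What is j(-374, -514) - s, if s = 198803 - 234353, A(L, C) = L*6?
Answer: 1188262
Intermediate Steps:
A(L, C) = 6*L
j(y, O) = -704 + 6*O*y (j(y, O) = (6*O)*y - 704 = 6*O*y - 704 = -704 + 6*O*y)
s = -35550
j(-374, -514) - s = (-704 + 6*(-514)*(-374)) - 1*(-35550) = (-704 + 1153416) + 35550 = 1152712 + 35550 = 1188262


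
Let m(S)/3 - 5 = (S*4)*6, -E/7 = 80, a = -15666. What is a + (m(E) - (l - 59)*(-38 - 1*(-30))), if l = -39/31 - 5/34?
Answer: -29751385/527 ≈ -56454.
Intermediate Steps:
l = -1481/1054 (l = -39*1/31 - 5*1/34 = -39/31 - 5/34 = -1481/1054 ≈ -1.4051)
E = -560 (E = -7*80 = -560)
m(S) = 15 + 72*S (m(S) = 15 + 3*((S*4)*6) = 15 + 3*((4*S)*6) = 15 + 3*(24*S) = 15 + 72*S)
a + (m(E) - (l - 59)*(-38 - 1*(-30))) = -15666 + ((15 + 72*(-560)) - (-1481/1054 - 59)*(-38 - 1*(-30))) = -15666 + ((15 - 40320) - (-63667)*(-38 + 30)/1054) = -15666 + (-40305 - (-63667)*(-8)/1054) = -15666 + (-40305 - 1*254668/527) = -15666 + (-40305 - 254668/527) = -15666 - 21495403/527 = -29751385/527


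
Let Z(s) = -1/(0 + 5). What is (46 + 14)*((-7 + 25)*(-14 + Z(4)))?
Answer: -15336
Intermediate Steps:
Z(s) = -⅕ (Z(s) = -1/5 = -1*⅕ = -⅕)
(46 + 14)*((-7 + 25)*(-14 + Z(4))) = (46 + 14)*((-7 + 25)*(-14 - ⅕)) = 60*(18*(-71/5)) = 60*(-1278/5) = -15336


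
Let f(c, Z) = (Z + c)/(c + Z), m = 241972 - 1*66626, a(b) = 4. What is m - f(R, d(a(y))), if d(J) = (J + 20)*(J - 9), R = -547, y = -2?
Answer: 175345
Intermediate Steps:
m = 175346 (m = 241972 - 66626 = 175346)
d(J) = (-9 + J)*(20 + J) (d(J) = (20 + J)*(-9 + J) = (-9 + J)*(20 + J))
f(c, Z) = 1 (f(c, Z) = (Z + c)/(Z + c) = 1)
m - f(R, d(a(y))) = 175346 - 1*1 = 175346 - 1 = 175345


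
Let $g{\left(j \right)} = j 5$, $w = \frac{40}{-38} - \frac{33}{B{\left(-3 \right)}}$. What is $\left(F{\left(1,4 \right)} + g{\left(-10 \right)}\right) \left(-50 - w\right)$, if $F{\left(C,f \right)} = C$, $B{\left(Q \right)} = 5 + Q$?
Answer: $\frac{60417}{38} \approx 1589.9$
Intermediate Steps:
$w = - \frac{667}{38}$ ($w = \frac{40}{-38} - \frac{33}{5 - 3} = 40 \left(- \frac{1}{38}\right) - \frac{33}{2} = - \frac{20}{19} - \frac{33}{2} = - \frac{667}{38} \approx -17.553$)
$g{\left(j \right)} = 5 j$
$\left(F{\left(1,4 \right)} + g{\left(-10 \right)}\right) \left(-50 - w\right) = \left(1 + 5 \left(-10\right)\right) \left(-50 - - \frac{667}{38}\right) = \left(1 - 50\right) \left(-50 + \frac{667}{38}\right) = \left(-49\right) \left(- \frac{1233}{38}\right) = \frac{60417}{38}$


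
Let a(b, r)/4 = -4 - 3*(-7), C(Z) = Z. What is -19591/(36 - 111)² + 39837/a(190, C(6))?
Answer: 222750937/382500 ≈ 582.36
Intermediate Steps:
a(b, r) = 68 (a(b, r) = 4*(-4 - 3*(-7)) = 4*(-4 + 21) = 4*17 = 68)
-19591/(36 - 111)² + 39837/a(190, C(6)) = -19591/(36 - 111)² + 39837/68 = -19591/((-75)²) + 39837*(1/68) = -19591/5625 + 39837/68 = 222750937/382500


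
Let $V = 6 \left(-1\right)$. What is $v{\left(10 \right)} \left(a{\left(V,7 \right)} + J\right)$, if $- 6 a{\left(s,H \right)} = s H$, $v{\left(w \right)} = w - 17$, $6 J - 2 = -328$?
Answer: $\frac{994}{3} \approx 331.33$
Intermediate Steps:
$J = - \frac{163}{3}$ ($J = \frac{1}{3} + \frac{1}{6} \left(-328\right) = \frac{1}{3} - \frac{164}{3} = - \frac{163}{3} \approx -54.333$)
$V = -6$
$v{\left(w \right)} = -17 + w$ ($v{\left(w \right)} = w - 17 = -17 + w$)
$a{\left(s,H \right)} = - \frac{H s}{6}$ ($a{\left(s,H \right)} = - \frac{s H}{6} = - \frac{H s}{6}$)
$v{\left(10 \right)} \left(a{\left(V,7 \right)} + J\right) = \left(-17 + 10\right) \left(\left(- \frac{1}{6}\right) 7 \left(-6\right) - \frac{163}{3}\right) = - 7 \left(7 - \frac{163}{3}\right) = \left(-7\right) \left(- \frac{142}{3}\right) = \frac{994}{3}$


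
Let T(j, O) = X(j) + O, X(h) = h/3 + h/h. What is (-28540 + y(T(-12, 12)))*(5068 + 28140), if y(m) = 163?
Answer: -942343416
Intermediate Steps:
X(h) = 1 + h/3 (X(h) = h*(⅓) + 1 = h/3 + 1 = 1 + h/3)
T(j, O) = 1 + O + j/3 (T(j, O) = (1 + j/3) + O = 1 + O + j/3)
(-28540 + y(T(-12, 12)))*(5068 + 28140) = (-28540 + 163)*(5068 + 28140) = -28377*33208 = -942343416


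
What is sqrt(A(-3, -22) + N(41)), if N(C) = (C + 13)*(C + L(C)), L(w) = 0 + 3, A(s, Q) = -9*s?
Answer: 3*sqrt(267) ≈ 49.020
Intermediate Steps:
L(w) = 3
N(C) = (3 + C)*(13 + C) (N(C) = (C + 13)*(C + 3) = (13 + C)*(3 + C) = (3 + C)*(13 + C))
sqrt(A(-3, -22) + N(41)) = sqrt(-9*(-3) + (39 + 41**2 + 16*41)) = sqrt(27 + (39 + 1681 + 656)) = sqrt(27 + 2376) = sqrt(2403) = 3*sqrt(267)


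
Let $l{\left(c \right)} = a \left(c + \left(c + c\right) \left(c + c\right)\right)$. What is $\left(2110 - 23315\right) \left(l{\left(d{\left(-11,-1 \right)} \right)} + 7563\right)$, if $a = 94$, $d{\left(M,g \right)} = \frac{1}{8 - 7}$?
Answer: $-170339765$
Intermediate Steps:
$d{\left(M,g \right)} = 1$ ($d{\left(M,g \right)} = 1^{-1} = 1$)
$l{\left(c \right)} = 94 c + 376 c^{2}$ ($l{\left(c \right)} = 94 \left(c + \left(c + c\right) \left(c + c\right)\right) = 94 \left(c + 2 c 2 c\right) = 94 \left(c + 4 c^{2}\right) = 94 c + 376 c^{2}$)
$\left(2110 - 23315\right) \left(l{\left(d{\left(-11,-1 \right)} \right)} + 7563\right) = \left(2110 - 23315\right) \left(94 \cdot 1 \left(1 + 4 \cdot 1\right) + 7563\right) = - 21205 \left(94 \cdot 1 \left(1 + 4\right) + 7563\right) = - 21205 \left(94 \cdot 1 \cdot 5 + 7563\right) = - 21205 \left(470 + 7563\right) = \left(-21205\right) 8033 = -170339765$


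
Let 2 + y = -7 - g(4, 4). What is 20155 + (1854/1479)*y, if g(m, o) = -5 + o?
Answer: 9931471/493 ≈ 20145.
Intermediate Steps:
y = -8 (y = -2 + (-7 - (-5 + 4)) = -2 + (-7 - 1*(-1)) = -2 + (-7 + 1) = -2 - 6 = -8)
20155 + (1854/1479)*y = 20155 + (1854/1479)*(-8) = 20155 + (1854*(1/1479))*(-8) = 20155 + (618/493)*(-8) = 20155 - 4944/493 = 9931471/493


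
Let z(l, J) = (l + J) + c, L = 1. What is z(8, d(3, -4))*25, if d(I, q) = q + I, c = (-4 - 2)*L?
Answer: 25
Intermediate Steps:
c = -6 (c = (-4 - 2)*1 = -6*1 = -6)
d(I, q) = I + q
z(l, J) = -6 + J + l (z(l, J) = (l + J) - 6 = (J + l) - 6 = -6 + J + l)
z(8, d(3, -4))*25 = (-6 + (3 - 4) + 8)*25 = (-6 - 1 + 8)*25 = 1*25 = 25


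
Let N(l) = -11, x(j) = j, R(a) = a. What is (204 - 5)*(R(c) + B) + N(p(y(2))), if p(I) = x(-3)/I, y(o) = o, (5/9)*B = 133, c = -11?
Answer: 227203/5 ≈ 45441.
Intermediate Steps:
B = 1197/5 (B = (9/5)*133 = 1197/5 ≈ 239.40)
p(I) = -3/I
(204 - 5)*(R(c) + B) + N(p(y(2))) = (204 - 5)*(-11 + 1197/5) - 11 = 199*(1142/5) - 11 = 227258/5 - 11 = 227203/5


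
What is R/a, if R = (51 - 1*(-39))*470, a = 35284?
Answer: 10575/8821 ≈ 1.1988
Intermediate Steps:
R = 42300 (R = (51 + 39)*470 = 90*470 = 42300)
R/a = 42300/35284 = 42300*(1/35284) = 10575/8821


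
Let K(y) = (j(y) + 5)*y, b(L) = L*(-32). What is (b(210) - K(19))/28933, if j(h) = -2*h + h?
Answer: -6454/28933 ≈ -0.22307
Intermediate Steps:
j(h) = -h
b(L) = -32*L
K(y) = y*(5 - y) (K(y) = (-y + 5)*y = (5 - y)*y = y*(5 - y))
(b(210) - K(19))/28933 = (-32*210 - 19*(5 - 1*19))/28933 = (-6720 - 19*(5 - 19))*(1/28933) = (-6720 - 19*(-14))*(1/28933) = (-6720 - 1*(-266))*(1/28933) = (-6720 + 266)*(1/28933) = -6454*1/28933 = -6454/28933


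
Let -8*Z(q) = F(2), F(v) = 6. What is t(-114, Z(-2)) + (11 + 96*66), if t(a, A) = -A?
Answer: 25391/4 ≈ 6347.8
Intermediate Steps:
Z(q) = -¾ (Z(q) = -⅛*6 = -¾)
t(-114, Z(-2)) + (11 + 96*66) = -1*(-¾) + (11 + 96*66) = ¾ + (11 + 6336) = ¾ + 6347 = 25391/4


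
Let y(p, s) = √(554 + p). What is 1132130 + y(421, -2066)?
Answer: 1132130 + 5*√39 ≈ 1.1322e+6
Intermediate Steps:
1132130 + y(421, -2066) = 1132130 + √(554 + 421) = 1132130 + √975 = 1132130 + 5*√39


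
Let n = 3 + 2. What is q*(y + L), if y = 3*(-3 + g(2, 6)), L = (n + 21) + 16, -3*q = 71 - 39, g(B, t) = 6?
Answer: -544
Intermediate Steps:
n = 5
q = -32/3 (q = -(71 - 39)/3 = -⅓*32 = -32/3 ≈ -10.667)
L = 42 (L = (5 + 21) + 16 = 26 + 16 = 42)
y = 9 (y = 3*(-3 + 6) = 3*3 = 9)
q*(y + L) = -32*(9 + 42)/3 = -32/3*51 = -544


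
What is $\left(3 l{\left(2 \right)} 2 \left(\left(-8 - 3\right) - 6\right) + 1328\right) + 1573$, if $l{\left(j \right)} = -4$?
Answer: $3309$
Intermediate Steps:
$\left(3 l{\left(2 \right)} 2 \left(\left(-8 - 3\right) - 6\right) + 1328\right) + 1573 = \left(3 \left(-4\right) 2 \left(\left(-8 - 3\right) - 6\right) + 1328\right) + 1573 = \left(\left(-12\right) 2 \left(\left(-8 - 3\right) - 6\right) + 1328\right) + 1573 = \left(- 24 \left(-11 - 6\right) + 1328\right) + 1573 = \left(\left(-24\right) \left(-17\right) + 1328\right) + 1573 = \left(408 + 1328\right) + 1573 = 1736 + 1573 = 3309$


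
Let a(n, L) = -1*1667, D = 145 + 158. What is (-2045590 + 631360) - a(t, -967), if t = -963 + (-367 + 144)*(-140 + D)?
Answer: -1412563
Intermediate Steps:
D = 303
t = -37312 (t = -963 + (-367 + 144)*(-140 + 303) = -963 - 223*163 = -963 - 36349 = -37312)
a(n, L) = -1667
(-2045590 + 631360) - a(t, -967) = (-2045590 + 631360) - 1*(-1667) = -1414230 + 1667 = -1412563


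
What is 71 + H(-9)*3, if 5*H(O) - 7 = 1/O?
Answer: 1127/15 ≈ 75.133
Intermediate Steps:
H(O) = 7/5 + 1/(5*O)
71 + H(-9)*3 = 71 + ((1/5)*(1 + 7*(-9))/(-9))*3 = 71 + ((1/5)*(-1/9)*(1 - 63))*3 = 71 + ((1/5)*(-1/9)*(-62))*3 = 71 + (62/45)*3 = 71 + 62/15 = 1127/15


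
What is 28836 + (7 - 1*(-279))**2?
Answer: 110632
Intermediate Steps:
28836 + (7 - 1*(-279))**2 = 28836 + (7 + 279)**2 = 28836 + 286**2 = 28836 + 81796 = 110632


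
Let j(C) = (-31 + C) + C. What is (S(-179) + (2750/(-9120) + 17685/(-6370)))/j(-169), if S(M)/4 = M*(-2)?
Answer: -20246921/5228496 ≈ -3.8724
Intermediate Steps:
j(C) = -31 + 2*C
S(M) = -8*M (S(M) = 4*(M*(-2)) = 4*(-2*M) = -8*M)
(S(-179) + (2750/(-9120) + 17685/(-6370)))/j(-169) = (-8*(-179) + (2750/(-9120) + 17685/(-6370)))/(-31 + 2*(-169)) = (1432 + (2750*(-1/9120) + 17685*(-1/6370)))/(-31 - 338) = (1432 + (-275/912 - 3537/1274))/(-369) = (1432 - 1788047/580944)*(-1/369) = (830123761/580944)*(-1/369) = -20246921/5228496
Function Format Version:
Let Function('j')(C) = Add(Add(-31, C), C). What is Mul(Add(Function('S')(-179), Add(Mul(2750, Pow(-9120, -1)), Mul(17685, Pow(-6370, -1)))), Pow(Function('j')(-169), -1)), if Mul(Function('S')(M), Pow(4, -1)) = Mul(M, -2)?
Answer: Rational(-20246921, 5228496) ≈ -3.8724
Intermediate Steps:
Function('j')(C) = Add(-31, Mul(2, C))
Function('S')(M) = Mul(-8, M) (Function('S')(M) = Mul(4, Mul(M, -2)) = Mul(4, Mul(-2, M)) = Mul(-8, M))
Mul(Add(Function('S')(-179), Add(Mul(2750, Pow(-9120, -1)), Mul(17685, Pow(-6370, -1)))), Pow(Function('j')(-169), -1)) = Mul(Add(Mul(-8, -179), Add(Mul(2750, Pow(-9120, -1)), Mul(17685, Pow(-6370, -1)))), Pow(Add(-31, Mul(2, -169)), -1)) = Mul(Add(1432, Add(Mul(2750, Rational(-1, 9120)), Mul(17685, Rational(-1, 6370)))), Pow(Add(-31, -338), -1)) = Mul(Add(1432, Add(Rational(-275, 912), Rational(-3537, 1274))), Pow(-369, -1)) = Mul(Add(1432, Rational(-1788047, 580944)), Rational(-1, 369)) = Mul(Rational(830123761, 580944), Rational(-1, 369)) = Rational(-20246921, 5228496)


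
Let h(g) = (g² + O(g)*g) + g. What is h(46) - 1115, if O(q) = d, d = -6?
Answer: 771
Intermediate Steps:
O(q) = -6
h(g) = g² - 5*g (h(g) = (g² - 6*g) + g = g² - 5*g)
h(46) - 1115 = 46*(-5 + 46) - 1115 = 46*41 - 1115 = 1886 - 1115 = 771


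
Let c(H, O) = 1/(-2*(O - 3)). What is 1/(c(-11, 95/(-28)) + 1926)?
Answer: 179/344768 ≈ 0.00051919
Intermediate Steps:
c(H, O) = 1/(6 - 2*O) (c(H, O) = 1/(-2*(-3 + O)) = 1/(6 - 2*O))
1/(c(-11, 95/(-28)) + 1926) = 1/(-1/(-6 + 2*(95/(-28))) + 1926) = 1/(-1/(-6 + 2*(95*(-1/28))) + 1926) = 1/(-1/(-6 + 2*(-95/28)) + 1926) = 1/(-1/(-6 - 95/14) + 1926) = 1/(-1/(-179/14) + 1926) = 1/(-1*(-14/179) + 1926) = 1/(14/179 + 1926) = 1/(344768/179) = 179/344768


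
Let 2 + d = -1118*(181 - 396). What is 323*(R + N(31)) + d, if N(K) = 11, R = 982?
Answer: 561107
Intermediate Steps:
d = 240368 (d = -2 - 1118*(181 - 396) = -2 - 1118*(-215) = -2 + 240370 = 240368)
323*(R + N(31)) + d = 323*(982 + 11) + 240368 = 323*993 + 240368 = 320739 + 240368 = 561107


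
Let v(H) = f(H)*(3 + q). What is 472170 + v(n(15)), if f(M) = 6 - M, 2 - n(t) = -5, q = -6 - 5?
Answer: 472178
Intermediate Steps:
q = -11
n(t) = 7 (n(t) = 2 - 1*(-5) = 2 + 5 = 7)
v(H) = -48 + 8*H (v(H) = (6 - H)*(3 - 11) = (6 - H)*(-8) = -48 + 8*H)
472170 + v(n(15)) = 472170 + (-48 + 8*7) = 472170 + (-48 + 56) = 472170 + 8 = 472178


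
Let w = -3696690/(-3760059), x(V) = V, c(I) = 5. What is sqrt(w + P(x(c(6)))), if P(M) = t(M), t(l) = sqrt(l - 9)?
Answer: sqrt(1544419167190 + 3141787485218*I)/1253353 ≈ 1.2672 + 0.78912*I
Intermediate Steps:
t(l) = sqrt(-9 + l)
P(M) = sqrt(-9 + M)
w = 1232230/1253353 (w = -3696690*(-1/3760059) = 1232230/1253353 ≈ 0.98315)
sqrt(w + P(x(c(6)))) = sqrt(1232230/1253353 + sqrt(-9 + 5)) = sqrt(1232230/1253353 + sqrt(-4)) = sqrt(1232230/1253353 + 2*I)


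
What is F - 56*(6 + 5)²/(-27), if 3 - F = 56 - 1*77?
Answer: 7424/27 ≈ 274.96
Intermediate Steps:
F = 24 (F = 3 - (56 - 1*77) = 3 - (56 - 77) = 3 - 1*(-21) = 3 + 21 = 24)
F - 56*(6 + 5)²/(-27) = 24 - 56*(6 + 5)²/(-27) = 24 - 56*11²*(-1)/27 = 24 - 6776*(-1)/27 = 24 - 56*(-121/27) = 24 + 6776/27 = 7424/27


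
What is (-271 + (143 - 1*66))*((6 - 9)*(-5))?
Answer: -2910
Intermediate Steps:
(-271 + (143 - 1*66))*((6 - 9)*(-5)) = (-271 + (143 - 66))*(-3*(-5)) = (-271 + 77)*15 = -194*15 = -2910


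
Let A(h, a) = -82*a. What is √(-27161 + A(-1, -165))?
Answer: I*√13631 ≈ 116.75*I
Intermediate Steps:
√(-27161 + A(-1, -165)) = √(-27161 - 82*(-165)) = √(-27161 + 13530) = √(-13631) = I*√13631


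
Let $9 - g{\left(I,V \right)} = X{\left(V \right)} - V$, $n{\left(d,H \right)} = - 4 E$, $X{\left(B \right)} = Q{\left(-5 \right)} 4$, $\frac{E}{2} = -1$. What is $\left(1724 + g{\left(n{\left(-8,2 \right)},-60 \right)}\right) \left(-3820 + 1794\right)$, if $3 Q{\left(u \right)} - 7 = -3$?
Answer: $- \frac{10136078}{3} \approx -3.3787 \cdot 10^{6}$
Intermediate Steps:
$E = -2$ ($E = 2 \left(-1\right) = -2$)
$Q{\left(u \right)} = \frac{4}{3}$ ($Q{\left(u \right)} = \frac{7}{3} + \frac{1}{3} \left(-3\right) = \frac{7}{3} - 1 = \frac{4}{3}$)
$X{\left(B \right)} = \frac{16}{3}$ ($X{\left(B \right)} = \frac{4}{3} \cdot 4 = \frac{16}{3}$)
$n{\left(d,H \right)} = 8$ ($n{\left(d,H \right)} = \left(-4\right) \left(-2\right) = 8$)
$g{\left(I,V \right)} = \frac{11}{3} + V$ ($g{\left(I,V \right)} = 9 - \left(\frac{16}{3} - V\right) = 9 + \left(- \frac{16}{3} + V\right) = \frac{11}{3} + V$)
$\left(1724 + g{\left(n{\left(-8,2 \right)},-60 \right)}\right) \left(-3820 + 1794\right) = \left(1724 + \left(\frac{11}{3} - 60\right)\right) \left(-3820 + 1794\right) = \left(1724 - \frac{169}{3}\right) \left(-2026\right) = \frac{5003}{3} \left(-2026\right) = - \frac{10136078}{3}$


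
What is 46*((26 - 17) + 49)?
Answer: 2668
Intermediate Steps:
46*((26 - 17) + 49) = 46*(9 + 49) = 46*58 = 2668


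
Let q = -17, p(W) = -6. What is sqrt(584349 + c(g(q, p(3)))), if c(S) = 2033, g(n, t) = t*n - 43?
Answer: sqrt(586382) ≈ 765.76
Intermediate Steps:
g(n, t) = -43 + n*t (g(n, t) = n*t - 43 = -43 + n*t)
sqrt(584349 + c(g(q, p(3)))) = sqrt(584349 + 2033) = sqrt(586382)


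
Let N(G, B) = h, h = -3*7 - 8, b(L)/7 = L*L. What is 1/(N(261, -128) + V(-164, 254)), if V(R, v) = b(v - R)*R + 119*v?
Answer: -1/200552955 ≈ -4.9862e-9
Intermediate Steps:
b(L) = 7*L**2 (b(L) = 7*(L*L) = 7*L**2)
h = -29 (h = -21 - 8 = -29)
N(G, B) = -29
V(R, v) = 119*v + 7*R*(v - R)**2 (V(R, v) = (7*(v - R)**2)*R + 119*v = 7*R*(v - R)**2 + 119*v = 119*v + 7*R*(v - R)**2)
1/(N(261, -128) + V(-164, 254)) = 1/(-29 + (119*254 + 7*(-164)*(-164 - 1*254)**2)) = 1/(-29 + (30226 + 7*(-164)*(-164 - 254)**2)) = 1/(-29 + (30226 + 7*(-164)*(-418)**2)) = 1/(-29 + (30226 + 7*(-164)*174724)) = 1/(-29 + (30226 - 200583152)) = 1/(-29 - 200552926) = 1/(-200552955) = -1/200552955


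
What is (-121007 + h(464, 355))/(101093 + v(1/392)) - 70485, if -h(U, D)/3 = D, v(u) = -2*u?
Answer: -1396629716207/19814227 ≈ -70486.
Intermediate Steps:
h(U, D) = -3*D
(-121007 + h(464, 355))/(101093 + v(1/392)) - 70485 = (-121007 - 3*355)/(101093 - 2/392) - 70485 = (-121007 - 1065)/(101093 - 2*1/392) - 70485 = -122072/(101093 - 1/196) - 70485 = -122072/19814227/196 - 70485 = -122072*196/19814227 - 70485 = -23926112/19814227 - 70485 = -1396629716207/19814227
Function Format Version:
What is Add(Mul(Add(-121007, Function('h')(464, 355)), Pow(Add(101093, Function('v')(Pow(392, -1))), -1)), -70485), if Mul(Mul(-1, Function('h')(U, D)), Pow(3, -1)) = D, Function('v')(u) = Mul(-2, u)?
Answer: Rational(-1396629716207, 19814227) ≈ -70486.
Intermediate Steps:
Function('h')(U, D) = Mul(-3, D)
Add(Mul(Add(-121007, Function('h')(464, 355)), Pow(Add(101093, Function('v')(Pow(392, -1))), -1)), -70485) = Add(Mul(Add(-121007, Mul(-3, 355)), Pow(Add(101093, Mul(-2, Pow(392, -1))), -1)), -70485) = Add(Mul(Add(-121007, -1065), Pow(Add(101093, Mul(-2, Rational(1, 392))), -1)), -70485) = Add(Mul(-122072, Pow(Add(101093, Rational(-1, 196)), -1)), -70485) = Add(Mul(-122072, Pow(Rational(19814227, 196), -1)), -70485) = Add(Mul(-122072, Rational(196, 19814227)), -70485) = Add(Rational(-23926112, 19814227), -70485) = Rational(-1396629716207, 19814227)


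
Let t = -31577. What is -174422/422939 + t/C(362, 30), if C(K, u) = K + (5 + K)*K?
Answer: -36590945955/56342241824 ≈ -0.64944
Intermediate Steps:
C(K, u) = K + K*(5 + K)
-174422/422939 + t/C(362, 30) = -174422/422939 - 31577*1/(362*(6 + 362)) = -174422*1/422939 - 31577/(362*368) = -174422/422939 - 31577/133216 = -36590945955/56342241824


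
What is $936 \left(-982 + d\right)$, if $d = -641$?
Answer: $-1519128$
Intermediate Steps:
$936 \left(-982 + d\right) = 936 \left(-982 - 641\right) = 936 \left(-1623\right) = -1519128$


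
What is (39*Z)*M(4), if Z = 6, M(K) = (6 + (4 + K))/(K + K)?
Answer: 819/2 ≈ 409.50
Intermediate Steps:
M(K) = (10 + K)/(2*K) (M(K) = (10 + K)/((2*K)) = (10 + K)*(1/(2*K)) = (10 + K)/(2*K))
(39*Z)*M(4) = (39*6)*((1/2)*(10 + 4)/4) = 234*((1/2)*(1/4)*14) = 234*(7/4) = 819/2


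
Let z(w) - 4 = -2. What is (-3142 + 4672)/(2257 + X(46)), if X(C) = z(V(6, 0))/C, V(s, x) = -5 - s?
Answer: 1955/2884 ≈ 0.67788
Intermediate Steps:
z(w) = 2 (z(w) = 4 - 2 = 2)
X(C) = 2/C
(-3142 + 4672)/(2257 + X(46)) = (-3142 + 4672)/(2257 + 2/46) = 1530/(2257 + 2*(1/46)) = 1530/(2257 + 1/23) = 1530/(51912/23) = 1530*(23/51912) = 1955/2884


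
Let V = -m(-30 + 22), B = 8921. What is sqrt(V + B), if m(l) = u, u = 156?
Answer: sqrt(8765) ≈ 93.622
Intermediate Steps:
m(l) = 156
V = -156 (V = -1*156 = -156)
sqrt(V + B) = sqrt(-156 + 8921) = sqrt(8765)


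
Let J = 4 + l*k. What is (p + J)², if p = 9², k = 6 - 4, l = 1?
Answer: 7569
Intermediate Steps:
k = 2
p = 81
J = 6 (J = 4 + 1*2 = 4 + 2 = 6)
(p + J)² = (81 + 6)² = 87² = 7569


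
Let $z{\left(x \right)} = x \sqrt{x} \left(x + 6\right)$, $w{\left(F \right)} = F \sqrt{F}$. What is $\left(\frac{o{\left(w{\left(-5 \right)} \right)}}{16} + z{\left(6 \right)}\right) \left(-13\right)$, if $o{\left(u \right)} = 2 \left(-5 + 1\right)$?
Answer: $\frac{13}{2} - 936 \sqrt{6} \approx -2286.2$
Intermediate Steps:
$w{\left(F \right)} = F^{\frac{3}{2}}$
$o{\left(u \right)} = -8$ ($o{\left(u \right)} = 2 \left(-4\right) = -8$)
$z{\left(x \right)} = x^{\frac{3}{2}} \left(6 + x\right)$
$\left(\frac{o{\left(w{\left(-5 \right)} \right)}}{16} + z{\left(6 \right)}\right) \left(-13\right) = \left(- \frac{8}{16} + 6^{\frac{3}{2}} \left(6 + 6\right)\right) \left(-13\right) = \left(\left(-8\right) \frac{1}{16} + 6 \sqrt{6} \cdot 12\right) \left(-13\right) = \left(- \frac{1}{2} + 72 \sqrt{6}\right) \left(-13\right) = \frac{13}{2} - 936 \sqrt{6}$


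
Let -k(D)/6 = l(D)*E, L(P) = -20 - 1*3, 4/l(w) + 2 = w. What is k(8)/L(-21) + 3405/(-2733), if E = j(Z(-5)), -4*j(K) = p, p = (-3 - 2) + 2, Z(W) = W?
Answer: -23372/20953 ≈ -1.1154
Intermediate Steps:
l(w) = 4/(-2 + w)
L(P) = -23 (L(P) = -20 - 3 = -23)
p = -3 (p = -5 + 2 = -3)
j(K) = ¾ (j(K) = -¼*(-3) = ¾)
E = ¾ ≈ 0.75000
k(D) = -18/(-2 + D) (k(D) = -6*4/(-2 + D)*3/4 = -18/(-2 + D))
k(8)/L(-21) + 3405/(-2733) = -18/(-2 + 8)/(-23) + 3405/(-2733) = -18/6*(-1/23) + 3405*(-1/2733) = -18*⅙*(-1/23) - 1135/911 = -3*(-1/23) - 1135/911 = 3/23 - 1135/911 = -23372/20953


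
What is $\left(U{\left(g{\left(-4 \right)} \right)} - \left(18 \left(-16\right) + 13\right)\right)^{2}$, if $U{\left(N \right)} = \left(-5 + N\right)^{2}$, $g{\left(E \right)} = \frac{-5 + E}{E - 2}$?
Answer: $\frac{1320201}{16} \approx 82513.0$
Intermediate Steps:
$g{\left(E \right)} = \frac{-5 + E}{-2 + E}$
$\left(U{\left(g{\left(-4 \right)} \right)} - \left(18 \left(-16\right) + 13\right)\right)^{2} = \left(\left(-5 + \frac{-5 - 4}{-2 - 4}\right)^{2} - \left(18 \left(-16\right) + 13\right)\right)^{2} = \left(\left(-5 + \frac{1}{-6} \left(-9\right)\right)^{2} - \left(-288 + 13\right)\right)^{2} = \left(\left(-5 - - \frac{3}{2}\right)^{2} - -275\right)^{2} = \left(\left(-5 + \frac{3}{2}\right)^{2} + 275\right)^{2} = \left(\left(- \frac{7}{2}\right)^{2} + 275\right)^{2} = \left(\frac{49}{4} + 275\right)^{2} = \left(\frac{1149}{4}\right)^{2} = \frac{1320201}{16}$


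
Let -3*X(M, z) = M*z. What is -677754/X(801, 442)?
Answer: 112959/19669 ≈ 5.7430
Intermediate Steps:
X(M, z) = -M*z/3
-677754/X(801, 442) = -677754/((-⅓*801*442)) = -677754/(-118014) = -677754*(-1/118014) = 112959/19669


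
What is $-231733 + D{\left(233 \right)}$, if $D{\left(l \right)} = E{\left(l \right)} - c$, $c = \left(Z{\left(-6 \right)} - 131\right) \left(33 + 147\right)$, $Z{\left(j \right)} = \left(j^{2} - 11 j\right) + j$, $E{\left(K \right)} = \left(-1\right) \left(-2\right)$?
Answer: $-225431$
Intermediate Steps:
$E{\left(K \right)} = 2$
$Z{\left(j \right)} = j^{2} - 10 j$
$c = -6300$ ($c = \left(- 6 \left(-10 - 6\right) - 131\right) \left(33 + 147\right) = \left(\left(-6\right) \left(-16\right) - 131\right) 180 = \left(96 - 131\right) 180 = \left(-35\right) 180 = -6300$)
$D{\left(l \right)} = 6302$ ($D{\left(l \right)} = 2 - -6300 = 2 + 6300 = 6302$)
$-231733 + D{\left(233 \right)} = -231733 + 6302 = -225431$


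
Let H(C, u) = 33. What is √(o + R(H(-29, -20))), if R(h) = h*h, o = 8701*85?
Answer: √740674 ≈ 860.62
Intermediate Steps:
o = 739585
R(h) = h²
√(o + R(H(-29, -20))) = √(739585 + 33²) = √(739585 + 1089) = √740674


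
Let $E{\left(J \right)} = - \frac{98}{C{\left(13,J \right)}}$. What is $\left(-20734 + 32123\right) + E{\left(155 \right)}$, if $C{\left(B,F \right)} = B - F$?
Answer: $\frac{808668}{71} \approx 11390.0$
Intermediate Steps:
$E{\left(J \right)} = - \frac{98}{13 - J}$
$\left(-20734 + 32123\right) + E{\left(155 \right)} = \left(-20734 + 32123\right) + \frac{98}{-13 + 155} = 11389 + \frac{98}{142} = 11389 + 98 \cdot \frac{1}{142} = 11389 + \frac{49}{71} = \frac{808668}{71}$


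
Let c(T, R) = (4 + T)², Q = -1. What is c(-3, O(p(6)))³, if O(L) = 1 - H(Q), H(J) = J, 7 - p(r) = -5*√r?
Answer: 1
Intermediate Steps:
p(r) = 7 + 5*√r (p(r) = 7 - (-5)*√r = 7 + 5*√r)
O(L) = 2 (O(L) = 1 - 1*(-1) = 1 + 1 = 2)
c(-3, O(p(6)))³ = ((4 - 3)²)³ = (1²)³ = 1³ = 1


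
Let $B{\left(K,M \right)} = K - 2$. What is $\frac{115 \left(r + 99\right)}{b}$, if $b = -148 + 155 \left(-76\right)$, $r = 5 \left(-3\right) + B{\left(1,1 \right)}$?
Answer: $- \frac{9545}{11928} \approx -0.80022$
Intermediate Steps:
$B{\left(K,M \right)} = -2 + K$
$r = -16$ ($r = 5 \left(-3\right) + \left(-2 + 1\right) = -15 - 1 = -16$)
$b = -11928$ ($b = -148 - 11780 = -11928$)
$\frac{115 \left(r + 99\right)}{b} = \frac{115 \left(-16 + 99\right)}{-11928} = 115 \cdot 83 \left(- \frac{1}{11928}\right) = 9545 \left(- \frac{1}{11928}\right) = - \frac{9545}{11928}$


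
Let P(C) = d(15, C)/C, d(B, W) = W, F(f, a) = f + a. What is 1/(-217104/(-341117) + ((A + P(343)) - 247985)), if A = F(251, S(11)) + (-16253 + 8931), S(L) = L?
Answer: -341117/86999627044 ≈ -3.9209e-6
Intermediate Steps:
F(f, a) = a + f
P(C) = 1 (P(C) = C/C = 1)
A = -7060 (A = (11 + 251) + (-16253 + 8931) = 262 - 7322 = -7060)
1/(-217104/(-341117) + ((A + P(343)) - 247985)) = 1/(-217104/(-341117) + ((-7060 + 1) - 247985)) = 1/(-217104*(-1/341117) + (-7059 - 247985)) = 1/(217104/341117 - 255044) = 1/(-86999627044/341117) = -341117/86999627044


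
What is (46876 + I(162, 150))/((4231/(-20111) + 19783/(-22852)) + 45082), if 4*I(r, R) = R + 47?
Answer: 21565745535243/20718136476179 ≈ 1.0409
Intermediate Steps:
I(r, R) = 47/4 + R/4 (I(r, R) = (R + 47)/4 = (47 + R)/4 = 47/4 + R/4)
(46876 + I(162, 150))/((4231/(-20111) + 19783/(-22852)) + 45082) = (46876 + (47/4 + (¼)*150))/((4231/(-20111) + 19783/(-22852)) + 45082) = (46876 + (47/4 + 75/2))/((4231*(-1/20111) + 19783*(-1/22852)) + 45082) = (46876 + 197/4)/((-4231/20111 - 19783/22852) + 45082) = 187701/(4*(-494542725/459576572 + 45082)) = 187701/(4*(20718136476179/459576572)) = (187701/4)*(459576572/20718136476179) = 21565745535243/20718136476179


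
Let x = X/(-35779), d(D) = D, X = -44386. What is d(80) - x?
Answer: 2817934/35779 ≈ 78.759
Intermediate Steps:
x = 44386/35779 (x = -44386/(-35779) = -44386*(-1/35779) = 44386/35779 ≈ 1.2406)
d(80) - x = 80 - 1*44386/35779 = 80 - 44386/35779 = 2817934/35779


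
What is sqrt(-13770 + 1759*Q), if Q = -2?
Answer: 2*I*sqrt(4322) ≈ 131.48*I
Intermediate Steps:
sqrt(-13770 + 1759*Q) = sqrt(-13770 + 1759*(-2)) = sqrt(-13770 - 3518) = sqrt(-17288) = 2*I*sqrt(4322)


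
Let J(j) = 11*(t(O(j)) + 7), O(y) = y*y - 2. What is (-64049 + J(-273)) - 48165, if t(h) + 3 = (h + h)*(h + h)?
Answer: 244387931906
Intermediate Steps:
O(y) = -2 + y**2 (O(y) = y**2 - 2 = -2 + y**2)
t(h) = -3 + 4*h**2 (t(h) = -3 + (h + h)*(h + h) = -3 + (2*h)*(2*h) = -3 + 4*h**2)
J(j) = 44 + 44*(-2 + j**2)**2 (J(j) = 11*((-3 + 4*(-2 + j**2)**2) + 7) = 11*(4 + 4*(-2 + j**2)**2) = 44 + 44*(-2 + j**2)**2)
(-64049 + J(-273)) - 48165 = (-64049 + (44 + 44*(-2 + (-273)**2)**2)) - 48165 = (-64049 + (44 + 44*(-2 + 74529)**2)) - 48165 = (-64049 + (44 + 44*74527**2)) - 48165 = (-64049 + (44 + 44*5554273729)) - 48165 = (-64049 + (44 + 244388044076)) - 48165 = (-64049 + 244388044120) - 48165 = 244387980071 - 48165 = 244387931906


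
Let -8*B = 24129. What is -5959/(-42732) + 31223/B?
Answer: -129999817/12729388 ≈ -10.213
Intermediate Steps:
B = -24129/8 (B = -⅛*24129 = -24129/8 ≈ -3016.1)
-5959/(-42732) + 31223/B = -5959/(-42732) + 31223/(-24129/8) = -5959*(-1/42732) + 31223*(-8/24129) = 5959/42732 - 249784/24129 = -129999817/12729388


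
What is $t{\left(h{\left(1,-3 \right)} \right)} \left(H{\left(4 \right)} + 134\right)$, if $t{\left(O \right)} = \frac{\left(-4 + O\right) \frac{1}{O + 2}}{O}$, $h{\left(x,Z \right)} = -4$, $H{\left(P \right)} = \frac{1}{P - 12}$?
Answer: $- \frac{1071}{8} \approx -133.88$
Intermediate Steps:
$H{\left(P \right)} = \frac{1}{-12 + P}$
$t{\left(O \right)} = \frac{-4 + O}{O \left(2 + O\right)}$ ($t{\left(O \right)} = \frac{\left(-4 + O\right) \frac{1}{2 + O}}{O} = \frac{\frac{1}{2 + O} \left(-4 + O\right)}{O} = \frac{-4 + O}{O \left(2 + O\right)}$)
$t{\left(h{\left(1,-3 \right)} \right)} \left(H{\left(4 \right)} + 134\right) = \frac{-4 - 4}{\left(-4\right) \left(2 - 4\right)} \left(\frac{1}{-12 + 4} + 134\right) = \left(- \frac{1}{4}\right) \frac{1}{-2} \left(-8\right) \left(\frac{1}{-8} + 134\right) = \left(- \frac{1}{4}\right) \left(- \frac{1}{2}\right) \left(-8\right) \left(- \frac{1}{8} + 134\right) = \left(-1\right) \frac{1071}{8} = - \frac{1071}{8}$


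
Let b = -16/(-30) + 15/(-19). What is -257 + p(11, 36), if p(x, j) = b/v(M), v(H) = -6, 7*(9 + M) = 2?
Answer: -439397/1710 ≈ -256.96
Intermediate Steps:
M = -61/7 (M = -9 + (⅐)*2 = -9 + 2/7 = -61/7 ≈ -8.7143)
b = -73/285 (b = -16*(-1/30) + 15*(-1/19) = 8/15 - 15/19 = -73/285 ≈ -0.25614)
p(x, j) = 73/1710 (p(x, j) = -73/285/(-6) = -73/285*(-⅙) = 73/1710)
-257 + p(11, 36) = -257 + 73/1710 = -439397/1710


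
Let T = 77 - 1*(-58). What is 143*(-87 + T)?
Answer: 6864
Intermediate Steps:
T = 135 (T = 77 + 58 = 135)
143*(-87 + T) = 143*(-87 + 135) = 143*48 = 6864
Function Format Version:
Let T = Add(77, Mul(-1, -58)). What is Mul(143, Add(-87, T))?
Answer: 6864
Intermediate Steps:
T = 135 (T = Add(77, 58) = 135)
Mul(143, Add(-87, T)) = Mul(143, Add(-87, 135)) = Mul(143, 48) = 6864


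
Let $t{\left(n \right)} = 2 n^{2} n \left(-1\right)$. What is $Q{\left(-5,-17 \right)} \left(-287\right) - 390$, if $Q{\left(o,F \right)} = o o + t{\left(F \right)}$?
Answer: $-2827627$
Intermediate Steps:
$t{\left(n \right)} = - 2 n^{3}$ ($t{\left(n \right)} = 2 n^{3} \left(-1\right) = - 2 n^{3}$)
$Q{\left(o,F \right)} = o^{2} - 2 F^{3}$ ($Q{\left(o,F \right)} = o o - 2 F^{3} = o^{2} - 2 F^{3}$)
$Q{\left(-5,-17 \right)} \left(-287\right) - 390 = \left(\left(-5\right)^{2} - 2 \left(-17\right)^{3}\right) \left(-287\right) - 390 = \left(25 - -9826\right) \left(-287\right) - 390 = \left(25 + 9826\right) \left(-287\right) - 390 = 9851 \left(-287\right) - 390 = -2827237 - 390 = -2827627$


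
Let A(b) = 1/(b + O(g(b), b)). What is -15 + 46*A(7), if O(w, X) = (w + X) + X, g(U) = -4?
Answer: -209/17 ≈ -12.294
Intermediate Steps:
O(w, X) = w + 2*X (O(w, X) = (X + w) + X = w + 2*X)
A(b) = 1/(-4 + 3*b) (A(b) = 1/(b + (-4 + 2*b)) = 1/(-4 + 3*b))
-15 + 46*A(7) = -15 + 46/(-4 + 3*7) = -15 + 46/(-4 + 21) = -15 + 46/17 = -209/17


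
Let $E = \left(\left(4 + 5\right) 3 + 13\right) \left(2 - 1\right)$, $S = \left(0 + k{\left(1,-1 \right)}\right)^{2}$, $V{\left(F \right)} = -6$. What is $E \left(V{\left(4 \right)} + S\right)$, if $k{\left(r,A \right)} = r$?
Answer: $-200$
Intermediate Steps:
$S = 1$ ($S = \left(0 + 1\right)^{2} = 1^{2} = 1$)
$E = 40$ ($E = \left(9 \cdot 3 + 13\right) 1 = \left(27 + 13\right) 1 = 40 \cdot 1 = 40$)
$E \left(V{\left(4 \right)} + S\right) = 40 \left(-6 + 1\right) = 40 \left(-5\right) = -200$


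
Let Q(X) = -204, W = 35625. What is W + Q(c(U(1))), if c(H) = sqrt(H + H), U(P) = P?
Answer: 35421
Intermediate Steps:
c(H) = sqrt(2)*sqrt(H) (c(H) = sqrt(2*H) = sqrt(2)*sqrt(H))
W + Q(c(U(1))) = 35625 - 204 = 35421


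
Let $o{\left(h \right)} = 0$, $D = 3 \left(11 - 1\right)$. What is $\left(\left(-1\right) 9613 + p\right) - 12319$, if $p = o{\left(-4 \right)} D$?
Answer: $-21932$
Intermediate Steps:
$D = 30$ ($D = 3 \cdot 10 = 30$)
$p = 0$ ($p = 0 \cdot 30 = 0$)
$\left(\left(-1\right) 9613 + p\right) - 12319 = \left(\left(-1\right) 9613 + 0\right) - 12319 = \left(-9613 + 0\right) - 12319 = -9613 - 12319 = -21932$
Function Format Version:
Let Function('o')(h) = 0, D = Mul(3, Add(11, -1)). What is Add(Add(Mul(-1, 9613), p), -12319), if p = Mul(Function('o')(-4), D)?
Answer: -21932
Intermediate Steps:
D = 30 (D = Mul(3, 10) = 30)
p = 0 (p = Mul(0, 30) = 0)
Add(Add(Mul(-1, 9613), p), -12319) = Add(Add(Mul(-1, 9613), 0), -12319) = Add(Add(-9613, 0), -12319) = Add(-9613, -12319) = -21932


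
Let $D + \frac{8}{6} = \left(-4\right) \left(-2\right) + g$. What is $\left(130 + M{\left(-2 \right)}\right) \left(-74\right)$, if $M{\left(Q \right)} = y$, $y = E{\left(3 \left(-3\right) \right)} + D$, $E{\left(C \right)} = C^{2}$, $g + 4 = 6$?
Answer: $- \frac{48766}{3} \approx -16255.0$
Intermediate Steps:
$g = 2$ ($g = -4 + 6 = 2$)
$D = \frac{26}{3}$ ($D = - \frac{4}{3} + \left(\left(-4\right) \left(-2\right) + 2\right) = - \frac{4}{3} + \left(8 + 2\right) = - \frac{4}{3} + 10 = \frac{26}{3} \approx 8.6667$)
$y = \frac{269}{3}$ ($y = \left(3 \left(-3\right)\right)^{2} + \frac{26}{3} = \left(-9\right)^{2} + \frac{26}{3} = 81 + \frac{26}{3} = \frac{269}{3} \approx 89.667$)
$M{\left(Q \right)} = \frac{269}{3}$
$\left(130 + M{\left(-2 \right)}\right) \left(-74\right) = \left(130 + \frac{269}{3}\right) \left(-74\right) = \frac{659}{3} \left(-74\right) = - \frac{48766}{3}$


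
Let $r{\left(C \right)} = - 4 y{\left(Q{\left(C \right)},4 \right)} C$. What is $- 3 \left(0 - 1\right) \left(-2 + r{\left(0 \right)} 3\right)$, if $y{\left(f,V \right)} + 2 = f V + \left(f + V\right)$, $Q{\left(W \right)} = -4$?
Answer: $-6$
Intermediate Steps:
$y{\left(f,V \right)} = -2 + V + f + V f$ ($y{\left(f,V \right)} = -2 + \left(f V + \left(f + V\right)\right) = -2 + \left(V f + \left(V + f\right)\right) = -2 + \left(V + f + V f\right) = -2 + V + f + V f$)
$r{\left(C \right)} = 72 C$ ($r{\left(C \right)} = - 4 \left(-2 + 4 - 4 + 4 \left(-4\right)\right) C = - 4 \left(-2 + 4 - 4 - 16\right) C = \left(-4\right) \left(-18\right) C = 72 C$)
$- 3 \left(0 - 1\right) \left(-2 + r{\left(0 \right)} 3\right) = - 3 \left(0 - 1\right) \left(-2 + 72 \cdot 0 \cdot 3\right) = - 3 \left(0 - 1\right) \left(-2 + 0 \cdot 3\right) = \left(-3\right) \left(-1\right) \left(-2 + 0\right) = 3 \left(-2\right) = -6$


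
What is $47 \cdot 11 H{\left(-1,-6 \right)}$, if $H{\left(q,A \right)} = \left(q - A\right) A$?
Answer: $-15510$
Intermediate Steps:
$H{\left(q,A \right)} = A \left(q - A\right)$
$47 \cdot 11 H{\left(-1,-6 \right)} = 47 \cdot 11 \left(- 6 \left(-1 - -6\right)\right) = 517 \left(- 6 \left(-1 + 6\right)\right) = 517 \left(\left(-6\right) 5\right) = 517 \left(-30\right) = -15510$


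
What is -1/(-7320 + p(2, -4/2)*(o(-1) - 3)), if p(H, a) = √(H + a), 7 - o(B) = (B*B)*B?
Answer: 1/7320 ≈ 0.00013661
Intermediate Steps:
o(B) = 7 - B³ (o(B) = 7 - B*B*B = 7 - B²*B = 7 - B³)
-1/(-7320 + p(2, -4/2)*(o(-1) - 3)) = -1/(-7320 + √(2 - 4/2)*((7 - 1*(-1)³) - 3)) = -1/(-7320 + √(2 - 4*½)*((7 - 1*(-1)) - 3)) = -1/(-7320 + √(2 - 2)*((7 + 1) - 3)) = -1/(-7320 + √0*(8 - 3)) = -1/(-7320 + 0*5) = -1/(-7320 + 0) = -1/(-7320) = -1*(-1/7320) = 1/7320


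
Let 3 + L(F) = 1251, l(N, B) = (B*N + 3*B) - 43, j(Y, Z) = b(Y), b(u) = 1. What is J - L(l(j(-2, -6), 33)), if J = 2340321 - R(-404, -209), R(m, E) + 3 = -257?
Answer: 2339333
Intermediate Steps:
R(m, E) = -260 (R(m, E) = -3 - 257 = -260)
j(Y, Z) = 1
l(N, B) = -43 + 3*B + B*N (l(N, B) = (3*B + B*N) - 43 = -43 + 3*B + B*N)
J = 2340581 (J = 2340321 - 1*(-260) = 2340321 + 260 = 2340581)
L(F) = 1248 (L(F) = -3 + 1251 = 1248)
J - L(l(j(-2, -6), 33)) = 2340581 - 1*1248 = 2340581 - 1248 = 2339333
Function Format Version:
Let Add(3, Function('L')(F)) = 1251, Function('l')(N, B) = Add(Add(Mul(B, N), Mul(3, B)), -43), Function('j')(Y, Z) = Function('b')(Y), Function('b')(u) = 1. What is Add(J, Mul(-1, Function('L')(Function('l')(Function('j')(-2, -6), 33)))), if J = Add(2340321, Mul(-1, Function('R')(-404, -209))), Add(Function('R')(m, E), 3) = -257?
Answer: 2339333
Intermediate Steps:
Function('R')(m, E) = -260 (Function('R')(m, E) = Add(-3, -257) = -260)
Function('j')(Y, Z) = 1
Function('l')(N, B) = Add(-43, Mul(3, B), Mul(B, N)) (Function('l')(N, B) = Add(Add(Mul(3, B), Mul(B, N)), -43) = Add(-43, Mul(3, B), Mul(B, N)))
J = 2340581 (J = Add(2340321, Mul(-1, -260)) = Add(2340321, 260) = 2340581)
Function('L')(F) = 1248 (Function('L')(F) = Add(-3, 1251) = 1248)
Add(J, Mul(-1, Function('L')(Function('l')(Function('j')(-2, -6), 33)))) = Add(2340581, Mul(-1, 1248)) = Add(2340581, -1248) = 2339333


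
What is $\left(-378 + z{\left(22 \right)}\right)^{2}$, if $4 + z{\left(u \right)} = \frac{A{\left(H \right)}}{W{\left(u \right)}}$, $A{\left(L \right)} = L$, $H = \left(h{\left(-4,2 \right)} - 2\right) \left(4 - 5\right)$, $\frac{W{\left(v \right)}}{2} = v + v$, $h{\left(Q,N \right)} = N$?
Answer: $145924$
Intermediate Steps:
$W{\left(v \right)} = 4 v$ ($W{\left(v \right)} = 2 \left(v + v\right) = 2 \cdot 2 v = 4 v$)
$H = 0$ ($H = \left(2 - 2\right) \left(4 - 5\right) = 0 \left(-1\right) = 0$)
$z{\left(u \right)} = -4$ ($z{\left(u \right)} = -4 + \frac{0}{4 u} = -4 + 0 \frac{1}{4 u} = -4 + 0 = -4$)
$\left(-378 + z{\left(22 \right)}\right)^{2} = \left(-378 - 4\right)^{2} = \left(-382\right)^{2} = 145924$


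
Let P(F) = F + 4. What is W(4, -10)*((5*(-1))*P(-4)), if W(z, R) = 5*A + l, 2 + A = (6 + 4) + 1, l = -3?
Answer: 0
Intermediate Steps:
A = 9 (A = -2 + ((6 + 4) + 1) = -2 + (10 + 1) = -2 + 11 = 9)
P(F) = 4 + F
W(z, R) = 42 (W(z, R) = 5*9 - 3 = 45 - 3 = 42)
W(4, -10)*((5*(-1))*P(-4)) = 42*((5*(-1))*(4 - 4)) = 42*(-5*0) = 42*0 = 0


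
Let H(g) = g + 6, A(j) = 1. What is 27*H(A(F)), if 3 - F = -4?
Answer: 189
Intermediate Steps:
F = 7 (F = 3 - 1*(-4) = 3 + 4 = 7)
H(g) = 6 + g
27*H(A(F)) = 27*(6 + 1) = 27*7 = 189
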